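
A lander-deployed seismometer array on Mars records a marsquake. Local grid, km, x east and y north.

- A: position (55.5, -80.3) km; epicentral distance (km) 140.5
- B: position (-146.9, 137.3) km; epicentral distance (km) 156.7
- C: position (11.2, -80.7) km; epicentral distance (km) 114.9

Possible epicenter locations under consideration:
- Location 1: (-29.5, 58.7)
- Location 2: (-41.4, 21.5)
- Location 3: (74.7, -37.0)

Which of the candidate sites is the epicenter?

Location 2

For each candidate, compare |candidate − station| to the reported distance:
Location 1: residuals A 22.4, B 15.4, C 30.3 → max 30.3 km
Location 2: residuals A 0.0, B 0.0, C 0.0 → max 0.0 km
Location 3: residuals A 93.1, B 125.2, C 37.8 → max 125.2 km
Only Location 2 has all residuals ≈ 0.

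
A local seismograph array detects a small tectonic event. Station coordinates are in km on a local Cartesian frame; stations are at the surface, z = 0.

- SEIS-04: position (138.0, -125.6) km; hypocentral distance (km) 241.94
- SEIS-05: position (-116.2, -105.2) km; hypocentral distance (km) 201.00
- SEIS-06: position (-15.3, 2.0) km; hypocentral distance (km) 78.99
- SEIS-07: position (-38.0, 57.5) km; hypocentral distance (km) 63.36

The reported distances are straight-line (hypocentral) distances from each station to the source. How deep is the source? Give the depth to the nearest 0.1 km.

57.3 km

Each station gives a sphere (x−x_i)² + (y−y_i)² + z² = d_i² (stations at z=0).
Subtracting the SEIS-04 sphere from SEIS-05 and SEIS-06: z² cancels, leaving linear equations in x and y:
-508.4 x + 40.8 y = 7884.08
-306.6 x + 255.2 y = 17714.27
Solving: x ≈ -10.997, y ≈ 56.201 km (keep extra digits for the depth step; rounded: -11.0, 56.2).
Then from the SEIS-04 sphere: z² = 241.94² − (x − 138.0)² − (y + 125.6)² with x = -10.997, y = 56.201, so z ≈ 57.300 ≈ 57.3 km.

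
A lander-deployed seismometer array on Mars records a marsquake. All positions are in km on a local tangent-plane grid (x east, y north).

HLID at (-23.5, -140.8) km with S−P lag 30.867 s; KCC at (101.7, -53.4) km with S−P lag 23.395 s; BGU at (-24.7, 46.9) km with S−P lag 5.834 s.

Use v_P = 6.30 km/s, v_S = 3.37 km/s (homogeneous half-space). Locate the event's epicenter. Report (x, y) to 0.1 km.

(-0.7, 81.7)

Distance from S−P lag: d = Δt · v_P v_S / (v_P − v_S) = Δt · (6.30·3.37)/(6.30−3.37) ≈ 7.2461·Δt.
So d_HLID = 223.66, d_KCC = 169.52, d_BGU = 42.27 km.
Circle about each station: (x + 23.5)² + (y + 140.8)² = 223.66²; (x − 101.7)² + (y + 53.4)² = 169.52²; (x + 24.7)² + (y − 46.9)² = 42.27².
Subtracting pairs of circle equations eliminates x²+y² and gives linear equations (the radical axes):
250.4 x + 174.8 y = 14104.33
-2.4 x + 375.4 y = 30669.85
Solving the 2×2 system: x ≈ -0.7, y ≈ 81.7 km.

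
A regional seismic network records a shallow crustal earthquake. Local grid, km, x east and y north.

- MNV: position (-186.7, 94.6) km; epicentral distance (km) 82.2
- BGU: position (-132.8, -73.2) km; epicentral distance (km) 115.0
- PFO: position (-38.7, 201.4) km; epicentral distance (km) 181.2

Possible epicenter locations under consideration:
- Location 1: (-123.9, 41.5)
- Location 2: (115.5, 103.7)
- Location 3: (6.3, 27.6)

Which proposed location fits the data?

Location 1

For each candidate, compare |candidate − station| to the reported distance:
Location 1: residuals MNV 0.0, BGU 0.0, PFO 0.0 → max 0.0 km
Location 2: residuals MNV 220.1, BGU 189.9, PFO 1.3 → max 220.1 km
Location 3: residuals MNV 122.1, BGU 56.8, PFO 1.7 → max 122.1 km
Only Location 1 has all residuals ≈ 0.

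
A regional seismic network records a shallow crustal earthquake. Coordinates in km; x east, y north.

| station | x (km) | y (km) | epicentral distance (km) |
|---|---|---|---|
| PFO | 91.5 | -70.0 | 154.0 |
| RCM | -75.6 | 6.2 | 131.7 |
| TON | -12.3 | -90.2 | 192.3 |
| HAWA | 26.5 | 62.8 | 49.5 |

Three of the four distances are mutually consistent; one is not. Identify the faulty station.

Solve using three stations at a time. Using PFO, TON, HAWA (subtract circle equations pairwise → linear system) gives (x, y) ≈ (71.8, 82.7).
Distances from that point to each station vs reported:
  PFO: calculated 154.0 vs reported 154.0 → residual 0.0 km
  RCM: calculated 166.1 vs reported 131.7 → residual 34.4 km
  TON: calculated 192.3 vs reported 192.3 → residual 0.0 km
  HAWA: calculated 49.5 vs reported 49.5 → residual 0.0 km
PFO, TON, HAWA are mutually consistent (residuals ≈ 0); RCM is off by 34.4 km.

RCM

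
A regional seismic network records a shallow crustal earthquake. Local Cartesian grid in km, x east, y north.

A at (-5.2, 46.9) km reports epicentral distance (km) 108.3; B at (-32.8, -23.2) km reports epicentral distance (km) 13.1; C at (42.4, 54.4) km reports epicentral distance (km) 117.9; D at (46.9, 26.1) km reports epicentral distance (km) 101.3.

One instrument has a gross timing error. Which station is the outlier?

A

Solve using three stations at a time. Using B, C, D (subtract circle equations pairwise → linear system) gives (x, y) ≈ (-32.9, -36.4).
Distances from that point to each station vs reported:
  A: calculated 87.7 vs reported 108.3 → residual 20.6 km
  B: calculated 13.2 vs reported 13.1 → residual 0.1 km
  C: calculated 117.9 vs reported 117.9 → residual 0.0 km
  D: calculated 101.3 vs reported 101.3 → residual 0.0 km
B, C, D are mutually consistent (residuals ≈ 0); A is off by 20.6 km.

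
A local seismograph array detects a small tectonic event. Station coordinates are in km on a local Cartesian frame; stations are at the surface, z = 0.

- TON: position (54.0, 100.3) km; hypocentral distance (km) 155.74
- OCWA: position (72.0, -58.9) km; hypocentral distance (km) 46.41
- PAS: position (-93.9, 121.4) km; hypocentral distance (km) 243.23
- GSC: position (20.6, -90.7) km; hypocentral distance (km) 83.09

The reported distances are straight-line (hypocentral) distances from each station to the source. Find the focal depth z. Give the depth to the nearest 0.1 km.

depth ≈ 44.8 km

Each station gives a sphere (x−x_i)² + (y−y_i)² + z² = d_i² (stations at z=0).
Subtracting the TON sphere from OCWA and PAS: z² cancels, leaving linear equations in x and y:
36.0 x − 318.4 y = 17778.18
-295.8 x + 42.2 y = -24326.81
Solving: x ≈ 75.493, y ≈ -47.300 km (keep extra digits for the depth step; rounded: 75.5, -47.3).
Then from the TON sphere: z² = 155.74² − (x − 54.0)² − (y − 100.3)² with x = 75.493, y = -47.300, so z ≈ 44.802 ≈ 44.8 km.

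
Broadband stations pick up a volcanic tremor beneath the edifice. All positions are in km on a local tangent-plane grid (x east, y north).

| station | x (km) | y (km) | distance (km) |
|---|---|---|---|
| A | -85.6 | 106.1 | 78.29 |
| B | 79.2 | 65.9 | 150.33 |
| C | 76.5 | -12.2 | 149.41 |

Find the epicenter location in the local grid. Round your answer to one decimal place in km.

-66.8 km east, 30.1 km north

Circle about each station: (x + 85.6)² + (y − 106.1)² = 78.29²; (x − 79.2)² + (y − 65.9)² = 150.33²; (x − 76.5)² + (y + 12.2)² = 149.41².
Subtracting pairs of circle equations eliminates x²+y² and gives linear equations (the radical axes):
329.6 x − 80.4 y = -24438.90
324.2 x − 236.6 y = -28777.50
Solving the 2×2 system: x ≈ -66.8, y ≈ 30.1 km.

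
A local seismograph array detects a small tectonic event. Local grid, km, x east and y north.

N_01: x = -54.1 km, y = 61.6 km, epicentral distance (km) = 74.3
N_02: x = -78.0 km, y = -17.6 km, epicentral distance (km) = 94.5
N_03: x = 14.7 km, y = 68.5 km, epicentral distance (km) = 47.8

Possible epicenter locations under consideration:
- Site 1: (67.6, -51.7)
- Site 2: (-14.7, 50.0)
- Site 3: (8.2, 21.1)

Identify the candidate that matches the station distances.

Site 3

For each candidate, compare |candidate − station| to the reported distance:
Site 1: residuals N_01 92.0, N_02 55.0, N_03 83.5 → max 92.0 km
Site 2: residuals N_01 33.2, N_02 1.9, N_03 13.1 → max 33.2 km
Site 3: residuals N_01 0.0, N_02 0.0, N_03 0.0 → max 0.0 km
Only Site 3 has all residuals ≈ 0.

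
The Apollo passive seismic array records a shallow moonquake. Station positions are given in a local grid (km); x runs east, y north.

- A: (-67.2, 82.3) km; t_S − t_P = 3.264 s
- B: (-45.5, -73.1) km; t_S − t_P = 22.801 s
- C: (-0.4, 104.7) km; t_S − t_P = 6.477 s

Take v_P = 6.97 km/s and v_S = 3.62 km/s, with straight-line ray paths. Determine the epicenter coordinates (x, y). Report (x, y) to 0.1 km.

-48.8 km east, 98.6 km north

Distance from S−P lag: d = Δt · v_P v_S / (v_P − v_S) = Δt · (6.97·3.62)/(6.97−3.62) ≈ 7.5318·Δt.
So d_A = 24.58, d_B = 171.73, d_C = 48.78 km.
Circle about each station: (x + 67.2)² + (y − 82.3)² = 24.58²; (x + 45.5)² + (y + 73.1)² = 171.73²; (x + 0.4)² + (y − 104.7)² = 48.78².
Subtracting the A equation from the B and C equations removes the quadratic terms:
43.4 x − 310.8 y = -32762.29
133.6 x + 44.8 y = -2102.19
Solving the 2×2 system: x ≈ -48.8, y ≈ 98.6 km.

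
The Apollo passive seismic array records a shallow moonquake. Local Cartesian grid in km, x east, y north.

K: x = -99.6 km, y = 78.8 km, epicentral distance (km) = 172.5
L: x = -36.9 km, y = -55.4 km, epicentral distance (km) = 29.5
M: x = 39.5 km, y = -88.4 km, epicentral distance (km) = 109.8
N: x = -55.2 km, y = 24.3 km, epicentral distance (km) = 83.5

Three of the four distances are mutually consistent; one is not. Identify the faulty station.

K

Solve using three stations at a time. Using L, M, N (subtract circle equations pairwise → linear system) gives (x, y) ≈ (-66.1, -58.4).
Distances from that point to each station vs reported:
  K: calculated 141.3 vs reported 172.5 → residual 31.2 km
  L: calculated 29.3 vs reported 29.5 → residual 0.2 km
  M: calculated 109.8 vs reported 109.8 → residual 0.0 km
  N: calculated 83.4 vs reported 83.5 → residual 0.1 km
L, M, N are mutually consistent (residuals ≈ 0); K is off by 31.2 km.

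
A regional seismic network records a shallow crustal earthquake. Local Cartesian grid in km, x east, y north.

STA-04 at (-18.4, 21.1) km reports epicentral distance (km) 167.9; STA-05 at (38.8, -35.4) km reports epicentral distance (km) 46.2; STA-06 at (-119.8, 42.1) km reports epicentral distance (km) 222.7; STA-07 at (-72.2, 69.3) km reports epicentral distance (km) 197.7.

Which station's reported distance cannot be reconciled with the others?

Solve using three stations at a time. Using STA-05, STA-06, STA-07 (subtract circle equations pairwise → linear system) gives (x, y) ≈ (79.2, -57.8).
Distances from that point to each station vs reported:
  STA-04: calculated 125.5 vs reported 167.9 → residual 42.4 km
  STA-05: calculated 46.2 vs reported 46.2 → residual 0.0 km
  STA-06: calculated 222.7 vs reported 222.7 → residual 0.0 km
  STA-07: calculated 197.7 vs reported 197.7 → residual 0.0 km
STA-05, STA-06, STA-07 are mutually consistent (residuals ≈ 0); STA-04 is off by 42.4 km.

STA-04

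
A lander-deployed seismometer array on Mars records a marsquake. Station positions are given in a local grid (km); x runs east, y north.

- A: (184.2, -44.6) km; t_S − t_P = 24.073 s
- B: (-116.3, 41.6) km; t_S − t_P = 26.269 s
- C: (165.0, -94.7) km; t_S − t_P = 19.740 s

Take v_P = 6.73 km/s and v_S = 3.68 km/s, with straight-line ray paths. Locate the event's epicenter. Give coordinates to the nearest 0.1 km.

Distance from S−P lag: d = Δt · v_P v_S / (v_P − v_S) = Δt · (6.73·3.68)/(6.73−3.68) ≈ 8.1201·Δt.
So d_A = 195.48, d_B = 213.31, d_C = 160.29 km.
Circle about each station: (x − 184.2)² + (y + 44.6)² = 195.48²; (x + 116.3)² + (y − 41.6)² = 213.31²; (x − 165.0)² + (y + 94.7)² = 160.29².
Subtracting the A equation from the B and C equations removes the quadratic terms:
-601.0 x + 172.4 y = -27951.28
-38.4 x − 100.2 y = 12793.84
Solving the 2×2 system: x ≈ 8.9, y ≈ -131.1 km.

x ≈ 8.9 km, y ≈ -131.1 km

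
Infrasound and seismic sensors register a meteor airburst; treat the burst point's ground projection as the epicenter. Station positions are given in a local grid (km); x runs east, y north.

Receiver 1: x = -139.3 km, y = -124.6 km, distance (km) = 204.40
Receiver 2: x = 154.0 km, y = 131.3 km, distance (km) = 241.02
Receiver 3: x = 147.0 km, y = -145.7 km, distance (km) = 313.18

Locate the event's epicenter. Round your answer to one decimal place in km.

(-79.3, 70.8)

Circle about each station: (x + 139.3)² + (y + 124.6)² = 204.40²; (x − 154.0)² + (y − 131.3)² = 241.02²; (x − 147.0)² + (y + 145.7)² = 313.18².
Subtracting the Receiver 1 equation from the Receiver 2 and Receiver 3 equations removes the quadratic terms:
586.6 x + 511.8 y = -10285.24
572.6 x − 42.2 y = -48394.51
Solving the 2×2 system: x ≈ -79.3, y ≈ 70.8 km.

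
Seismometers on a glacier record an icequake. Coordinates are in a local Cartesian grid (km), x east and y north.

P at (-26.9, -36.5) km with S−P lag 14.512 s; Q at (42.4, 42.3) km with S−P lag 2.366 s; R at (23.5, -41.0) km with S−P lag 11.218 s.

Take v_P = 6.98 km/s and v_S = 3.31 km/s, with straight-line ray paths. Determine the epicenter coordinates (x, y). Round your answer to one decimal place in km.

x ≈ 37.6 km, y ≈ 28.2 km

Distance from S−P lag: d = Δt · v_P v_S / (v_P − v_S) = Δt · (6.98·3.31)/(6.98−3.31) ≈ 6.2953·Δt.
So d_P = 91.36, d_Q = 14.89, d_R = 70.62 km.
Circle about each station: (x + 26.9)² + (y + 36.5)² = 91.36²; (x − 42.4)² + (y − 42.3)² = 14.89²; (x − 23.5)² + (y + 41.0)² = 70.62².
Subtracting the P equation from the Q and R equations removes the quadratic terms:
138.6 x + 157.6 y = 9656.13
100.8 x − 9.0 y = 3536.86
Solving the 2×2 system: x ≈ 37.6, y ≈ 28.2 km.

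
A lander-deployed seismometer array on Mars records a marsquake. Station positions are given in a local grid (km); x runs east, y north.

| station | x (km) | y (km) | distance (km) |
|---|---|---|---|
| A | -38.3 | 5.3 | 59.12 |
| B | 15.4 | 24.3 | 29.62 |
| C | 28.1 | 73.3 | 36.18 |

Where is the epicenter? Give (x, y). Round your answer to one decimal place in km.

(0.5, 49.9)

Circle about each station: (x + 38.3)² + (y − 5.3)² = 59.12²; (x − 15.4)² + (y − 24.3)² = 29.62²; (x − 28.1)² + (y − 73.3)² = 36.18².
Subtracting the A equation from the B and C equations removes the quadratic terms:
107.4 x + 38.0 y = 1950.50
132.8 x + 136.0 y = 6853.70
Solving the 2×2 system: x ≈ 0.5, y ≈ 49.9 km.
Check against A (with the unrounded x, y): √((x + 38.3)²+(y − 5.3)²) = 59.12 ≈ 59.12 km. ✓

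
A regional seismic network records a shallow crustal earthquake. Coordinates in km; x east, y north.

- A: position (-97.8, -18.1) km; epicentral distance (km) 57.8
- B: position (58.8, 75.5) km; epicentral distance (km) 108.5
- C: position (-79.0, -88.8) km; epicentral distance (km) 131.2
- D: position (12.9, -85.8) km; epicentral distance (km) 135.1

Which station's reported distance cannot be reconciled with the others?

A

Solve using three stations at a time. Using B, C, D (subtract circle equations pairwise → linear system) gives (x, y) ≈ (-42.8, 37.3).
Distances from that point to each station vs reported:
  A: calculated 78.1 vs reported 57.8 → residual 20.3 km
  B: calculated 108.5 vs reported 108.5 → residual 0.0 km
  C: calculated 131.2 vs reported 131.2 → residual 0.0 km
  D: calculated 135.1 vs reported 135.1 → residual 0.0 km
B, C, D are mutually consistent (residuals ≈ 0); A is off by 20.3 km.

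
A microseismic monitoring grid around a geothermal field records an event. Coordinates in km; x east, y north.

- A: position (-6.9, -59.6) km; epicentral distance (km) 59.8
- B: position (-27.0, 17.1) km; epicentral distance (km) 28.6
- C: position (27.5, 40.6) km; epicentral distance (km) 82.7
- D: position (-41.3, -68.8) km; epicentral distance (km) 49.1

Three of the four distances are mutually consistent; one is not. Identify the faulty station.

Solve using three stations at a time. Using A, B, C (subtract circle equations pairwise → linear system) gives (x, y) ≈ (-38.7, -9.0).
Distances from that point to each station vs reported:
  A: calculated 59.8 vs reported 59.8 → residual 0.0 km
  B: calculated 28.6 vs reported 28.6 → residual 0.0 km
  C: calculated 82.7 vs reported 82.7 → residual 0.0 km
  D: calculated 59.9 vs reported 49.1 → residual 10.8 km
A, B, C are mutually consistent (residuals ≈ 0); D is off by 10.8 km.

D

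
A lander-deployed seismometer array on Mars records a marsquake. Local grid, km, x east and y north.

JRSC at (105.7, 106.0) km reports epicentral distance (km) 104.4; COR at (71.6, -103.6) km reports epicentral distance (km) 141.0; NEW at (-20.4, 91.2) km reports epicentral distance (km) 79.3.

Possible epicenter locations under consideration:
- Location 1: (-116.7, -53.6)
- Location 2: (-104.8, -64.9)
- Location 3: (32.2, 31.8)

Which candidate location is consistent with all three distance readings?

For each candidate, compare |candidate − station| to the reported distance:
Location 1: residuals JRSC 169.3, COR 53.8, NEW 94.6 → max 169.3 km
Location 2: residuals JRSC 166.7, COR 39.6, NEW 98.2 → max 166.7 km
Location 3: residuals JRSC 0.0, COR 0.0, NEW 0.0 → max 0.0 km
Only Location 3 has all residuals ≈ 0.

Location 3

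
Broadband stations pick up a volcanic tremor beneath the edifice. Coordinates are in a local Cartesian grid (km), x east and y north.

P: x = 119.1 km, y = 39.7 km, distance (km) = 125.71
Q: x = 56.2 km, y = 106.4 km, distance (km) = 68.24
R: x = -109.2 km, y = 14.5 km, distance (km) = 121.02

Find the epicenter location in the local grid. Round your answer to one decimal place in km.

-2.5 km east, 71.6 km north

Circle about each station: (x − 119.1)² + (y − 39.7)² = 125.71²; (x − 56.2)² + (y − 106.4)² = 68.24²; (x + 109.2)² + (y − 14.5)² = 121.02².
Subtracting the P equation from the Q and R equations removes the quadratic terms:
-125.8 x + 133.4 y = 9864.81
-456.6 x − 50.4 y = -2468.85
Solving the 2×2 system: x ≈ -2.5, y ≈ 71.6 km.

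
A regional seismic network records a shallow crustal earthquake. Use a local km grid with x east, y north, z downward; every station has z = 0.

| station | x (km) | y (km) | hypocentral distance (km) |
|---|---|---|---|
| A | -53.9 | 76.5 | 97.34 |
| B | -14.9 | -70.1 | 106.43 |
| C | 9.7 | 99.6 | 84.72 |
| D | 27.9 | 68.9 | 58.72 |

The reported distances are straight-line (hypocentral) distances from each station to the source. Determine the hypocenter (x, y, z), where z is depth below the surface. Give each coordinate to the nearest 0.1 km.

(19.3, 23.8, 36.6)

Each station gives a sphere (x−x_i)² + (y−y_i)² + z² = d_i² (stations at z=0).
Subtracting the A sphere from B and C: z² cancels, leaving linear equations in x and y:
78.0 x − 293.2 y = -5473.71
127.2 x + 46.2 y = 3554.39
Solving: x ≈ 19.298, y ≈ 23.803 km (keep extra digits for the depth step; rounded: 19.3, 23.8).
Then from the A sphere: z² = 97.34² − (x + 53.9)² − (y − 76.5)² with x = 19.298, y = 23.803, so z ≈ 36.608 ≈ 36.6 km.
Check against D (with the unrounded solution): distance 58.72 ≈ 58.72 km. ✓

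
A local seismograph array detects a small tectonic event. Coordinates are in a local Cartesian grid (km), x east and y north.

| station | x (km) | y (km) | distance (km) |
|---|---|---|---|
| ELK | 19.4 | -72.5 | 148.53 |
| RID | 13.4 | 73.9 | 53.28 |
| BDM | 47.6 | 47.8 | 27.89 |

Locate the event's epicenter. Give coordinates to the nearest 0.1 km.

(66.4, 68.4)

Circle about each station: (x − 19.4)² + (y + 72.5)² = 148.53²; (x − 13.4)² + (y − 73.9)² = 53.28²; (x − 47.6)² + (y − 47.8)² = 27.89².
Subtracting the ELK equation from the RID and BDM equations removes the quadratic terms:
-12.0 x + 292.8 y = 19230.56
56.4 x + 240.6 y = 20201.30
Solving the 2×2 system: x ≈ 66.4, y ≈ 68.4 km.
Check against ELK (with the unrounded x, y): √((x − 19.4)²+(y + 72.5)²) = 148.53 ≈ 148.53 km. ✓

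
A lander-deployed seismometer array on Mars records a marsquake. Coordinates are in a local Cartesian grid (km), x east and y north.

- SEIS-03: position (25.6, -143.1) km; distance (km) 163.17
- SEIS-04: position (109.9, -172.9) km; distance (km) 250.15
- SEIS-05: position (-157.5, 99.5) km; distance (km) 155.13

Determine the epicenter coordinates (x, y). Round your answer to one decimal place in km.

(-106.2, -46.9)

Circle about each station: (x − 25.6)² + (y + 143.1)² = 163.17²; (x − 109.9)² + (y + 172.9)² = 250.15²; (x + 157.5)² + (y − 99.5)² = 155.13².
Subtracting pairs of circle equations eliminates x²+y² and gives linear equations (the radical axes):
168.6 x − 59.6 y = -15111.12
-366.2 x + 485.2 y = 16132.66
Solving the 2×2 system: x ≈ -106.2, y ≈ -46.9 km.
Check against SEIS-03 (with the unrounded x, y): √((x − 25.6)²+(y + 143.1)²) = 163.18 ≈ 163.17 km. ✓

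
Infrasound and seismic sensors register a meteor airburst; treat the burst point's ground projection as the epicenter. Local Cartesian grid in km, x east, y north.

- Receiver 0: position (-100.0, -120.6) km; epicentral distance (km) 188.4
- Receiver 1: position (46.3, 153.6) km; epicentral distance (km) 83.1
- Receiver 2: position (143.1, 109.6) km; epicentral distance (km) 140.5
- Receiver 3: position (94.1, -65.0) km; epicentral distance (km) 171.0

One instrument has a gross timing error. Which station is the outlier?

Solve using three stations at a time. Using Receiver 1, Receiver 2, Receiver 3 (subtract circle equations pairwise → linear system) gives (x, y) ≈ (5.5, 81.2).
Distances from that point to each station vs reported:
  Receiver 0: calculated 227.8 vs reported 188.4 → residual 39.4 km
  Receiver 1: calculated 83.1 vs reported 83.1 → residual 0.0 km
  Receiver 2: calculated 140.5 vs reported 140.5 → residual 0.0 km
  Receiver 3: calculated 171.0 vs reported 171.0 → residual 0.0 km
Receiver 1, Receiver 2, Receiver 3 are mutually consistent (residuals ≈ 0); Receiver 0 is off by 39.4 km.

Receiver 0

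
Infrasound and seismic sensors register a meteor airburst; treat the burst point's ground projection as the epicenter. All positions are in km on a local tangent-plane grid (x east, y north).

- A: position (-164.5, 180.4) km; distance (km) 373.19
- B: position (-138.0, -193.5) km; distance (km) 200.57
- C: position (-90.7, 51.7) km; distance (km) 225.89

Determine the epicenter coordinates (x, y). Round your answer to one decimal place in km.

Circle about each station: (x + 164.5)² + (y − 180.4)² = 373.19²; (x + 138.0)² + (y + 193.5)² = 200.57²; (x + 90.7)² + (y − 51.7)² = 225.89².
Subtracting the A equation from the B and C equations removes the quadratic terms:
53.0 x − 747.8 y = 95924.29
147.6 x − 257.4 y = 39539.45
Solving the 2×2 system: x ≈ 50.4, y ≈ -124.7 km.

(50.4, -124.7)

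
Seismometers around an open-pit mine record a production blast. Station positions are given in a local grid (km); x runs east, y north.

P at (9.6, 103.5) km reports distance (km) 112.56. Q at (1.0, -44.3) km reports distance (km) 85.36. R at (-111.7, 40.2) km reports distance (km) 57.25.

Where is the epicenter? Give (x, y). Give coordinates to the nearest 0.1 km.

x ≈ -60.2 km, y ≈ 15.2 km

Circle about each station: (x − 9.6)² + (y − 103.5)² = 112.56²; (x − 1.0)² + (y + 44.3)² = 85.36²; (x + 111.7)² + (y − 40.2)² = 57.25².
Subtracting the P equation from the Q and R equations removes the quadratic terms:
-17.2 x − 295.6 y = -3457.50
-242.6 x − 126.6 y = 12680.71
Solving the 2×2 system: x ≈ -60.2, y ≈ 15.2 km.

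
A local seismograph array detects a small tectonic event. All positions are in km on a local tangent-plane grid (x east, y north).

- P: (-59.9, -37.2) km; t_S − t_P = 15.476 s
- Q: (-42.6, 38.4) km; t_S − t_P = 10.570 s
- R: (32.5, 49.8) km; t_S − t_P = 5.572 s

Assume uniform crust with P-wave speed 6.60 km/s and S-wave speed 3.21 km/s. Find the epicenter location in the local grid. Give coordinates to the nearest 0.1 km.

Distance from S−P lag: d = Δt · v_P v_S / (v_P − v_S) = Δt · (6.60·3.21)/(6.60−3.21) ≈ 6.2496·Δt.
So d_P = 96.72, d_Q = 66.06, d_R = 34.82 km.
Circle about each station: (x + 59.9)² + (y + 37.2)² = 96.72²; (x + 42.6)² + (y − 38.4)² = 66.06²; (x − 32.5)² + (y − 49.8)² = 34.82².
Subtracting pairs of circle equations eliminates x²+y² and gives linear equations (the radical axes):
34.6 x + 151.2 y = 3308.30
184.8 x + 174.0 y = 6706.77
Solving the 2×2 system: x ≈ 20.0, y ≈ 17.3 km.

x ≈ 20.0 km, y ≈ 17.3 km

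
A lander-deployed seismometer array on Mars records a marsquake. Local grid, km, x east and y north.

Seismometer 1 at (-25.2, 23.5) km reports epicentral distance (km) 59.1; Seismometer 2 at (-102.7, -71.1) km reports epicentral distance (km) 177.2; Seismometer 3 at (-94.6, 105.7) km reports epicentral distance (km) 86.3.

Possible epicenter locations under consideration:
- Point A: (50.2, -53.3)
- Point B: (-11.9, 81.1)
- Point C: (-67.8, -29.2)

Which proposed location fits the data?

For each candidate, compare |candidate − station| to the reported distance:
Point A: residuals Seismometer 1 48.5, Seismometer 2 23.3, Seismometer 3 128.8 → max 128.8 km
Point B: residuals Seismometer 1 0.0, Seismometer 2 0.0, Seismometer 3 0.0 → max 0.0 km
Point C: residuals Seismometer 1 8.7, Seismometer 2 122.7, Seismometer 3 51.2 → max 122.7 km
Only Point B has all residuals ≈ 0.

Point B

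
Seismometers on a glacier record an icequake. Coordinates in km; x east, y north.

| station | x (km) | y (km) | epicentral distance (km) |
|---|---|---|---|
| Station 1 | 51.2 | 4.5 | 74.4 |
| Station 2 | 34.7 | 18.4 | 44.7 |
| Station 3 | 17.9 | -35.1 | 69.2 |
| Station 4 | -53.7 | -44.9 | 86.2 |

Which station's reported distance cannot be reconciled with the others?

Station 1

Solve using three stations at a time. Using Station 2, Station 3, Station 4 (subtract circle equations pairwise → linear system) gives (x, y) ≈ (-8.9, 28.8).
Distances from that point to each station vs reported:
  Station 1: calculated 64.8 vs reported 74.4 → residual 9.6 km
  Station 2: calculated 44.8 vs reported 44.7 → residual 0.1 km
  Station 3: calculated 69.3 vs reported 69.2 → residual 0.1 km
  Station 4: calculated 86.2 vs reported 86.2 → residual 0.0 km
Station 2, Station 3, Station 4 are mutually consistent (residuals ≈ 0); Station 1 is off by 9.6 km.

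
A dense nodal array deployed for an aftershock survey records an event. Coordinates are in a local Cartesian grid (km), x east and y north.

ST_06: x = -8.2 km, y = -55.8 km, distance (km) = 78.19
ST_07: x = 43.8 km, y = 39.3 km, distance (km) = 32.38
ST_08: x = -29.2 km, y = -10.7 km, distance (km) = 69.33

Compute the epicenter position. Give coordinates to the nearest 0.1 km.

37.7 km east, 7.5 km north

Circle about each station: (x + 8.2)² + (y + 55.8)² = 78.19²; (x − 43.8)² + (y − 39.3)² = 32.38²; (x + 29.2)² + (y + 10.7)² = 69.33².
Subtracting pairs of circle equations eliminates x²+y² and gives linear equations (the radical axes):
104.0 x + 190.2 y = 5347.26
-42.0 x + 90.2 y = -906.72
Solving the 2×2 system: x ≈ 37.7, y ≈ 7.5 km.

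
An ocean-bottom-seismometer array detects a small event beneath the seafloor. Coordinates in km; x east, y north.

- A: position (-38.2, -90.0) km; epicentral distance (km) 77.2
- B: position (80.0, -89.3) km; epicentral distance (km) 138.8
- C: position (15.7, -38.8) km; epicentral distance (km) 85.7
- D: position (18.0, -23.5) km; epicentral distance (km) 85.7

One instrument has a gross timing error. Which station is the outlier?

B

Solve using three stations at a time. Using A, C, D (subtract circle equations pairwise → linear system) gives (x, y) ≈ (-67.8, -18.4).
Distances from that point to each station vs reported:
  A: calculated 77.4 vs reported 77.2 → residual 0.2 km
  B: calculated 163.9 vs reported 138.8 → residual 25.1 km
  C: calculated 85.9 vs reported 85.7 → residual 0.2 km
  D: calculated 85.9 vs reported 85.7 → residual 0.2 km
A, C, D are mutually consistent (residuals ≈ 0); B is off by 25.1 km.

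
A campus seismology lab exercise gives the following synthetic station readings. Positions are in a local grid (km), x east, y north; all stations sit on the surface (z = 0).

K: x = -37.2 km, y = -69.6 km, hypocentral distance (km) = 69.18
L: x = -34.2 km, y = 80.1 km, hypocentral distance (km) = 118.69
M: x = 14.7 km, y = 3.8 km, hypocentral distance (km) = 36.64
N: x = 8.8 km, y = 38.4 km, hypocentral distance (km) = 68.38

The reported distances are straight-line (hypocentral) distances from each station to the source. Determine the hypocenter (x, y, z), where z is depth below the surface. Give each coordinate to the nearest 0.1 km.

Each station gives a sphere (x−x_i)² + (y−y_i)² + z² = d_i² (stations at z=0).
Subtracting the K sphere from L and M: z² cancels, leaving linear equations in x and y:
6.0 x + 299.4 y = -7943.79
103.8 x + 146.8 y = -2554.09
Solving: x ≈ 13.295, y ≈ -26.799 km (keep extra digits for the depth step; rounded: 13.3, -26.8).
Then from the K sphere: z² = 69.18² − (x + 37.2)² − (y + 69.6)² with x = 13.295, y = -26.799, so z ≈ 20.105 ≈ 20.1 km.
Check against N (with the unrounded solution): distance 68.38 ≈ 68.38 km. ✓

x ≈ 13.3 km, y ≈ -26.8 km, depth ≈ 20.1 km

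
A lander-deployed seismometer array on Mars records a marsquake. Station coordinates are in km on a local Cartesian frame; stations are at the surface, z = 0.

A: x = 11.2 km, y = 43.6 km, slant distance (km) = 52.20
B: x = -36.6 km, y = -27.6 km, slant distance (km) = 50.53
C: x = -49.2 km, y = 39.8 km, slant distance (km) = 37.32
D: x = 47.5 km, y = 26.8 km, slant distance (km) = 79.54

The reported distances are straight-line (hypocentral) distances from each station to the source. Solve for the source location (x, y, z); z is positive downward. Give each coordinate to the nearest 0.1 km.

Each station gives a sphere (x−x_i)² + (y−y_i)² + z² = d_i² (stations at z=0).
Subtracting the A sphere from B and C: z² cancels, leaving linear equations in x and y:
-95.6 x − 142.4 y = 246.48
-120.8 x − 7.6 y = 3310.34
Solving: x ≈ -28.498, y ≈ 17.401 km (keep extra digits for the depth step; rounded: -28.5, 17.4).
Then from the A sphere: z² = 52.20² − (x − 11.2)² − (y − 43.6)² with x = -28.498, y = 17.401, so z ≈ 21.506 ≈ 21.5 km.

(-28.5, 17.4, 21.5)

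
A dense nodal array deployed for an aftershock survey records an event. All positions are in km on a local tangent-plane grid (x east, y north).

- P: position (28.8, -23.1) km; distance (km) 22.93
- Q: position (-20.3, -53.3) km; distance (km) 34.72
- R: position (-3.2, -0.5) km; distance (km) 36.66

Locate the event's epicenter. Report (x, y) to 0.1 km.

Circle about each station: (x − 28.8)² + (y + 23.1)² = 22.93²; (x + 20.3)² + (y + 53.3)² = 34.72²; (x + 3.2)² + (y + 0.5)² = 36.66².
Subtracting the P equation from the Q and R equations removes the quadratic terms:
-98.2 x − 60.4 y = 1210.24
-64.0 x + 45.2 y = -2170.73
Solving the 2×2 system: x ≈ 9.2, y ≈ -35.0 km.

9.2 km east, -35.0 km north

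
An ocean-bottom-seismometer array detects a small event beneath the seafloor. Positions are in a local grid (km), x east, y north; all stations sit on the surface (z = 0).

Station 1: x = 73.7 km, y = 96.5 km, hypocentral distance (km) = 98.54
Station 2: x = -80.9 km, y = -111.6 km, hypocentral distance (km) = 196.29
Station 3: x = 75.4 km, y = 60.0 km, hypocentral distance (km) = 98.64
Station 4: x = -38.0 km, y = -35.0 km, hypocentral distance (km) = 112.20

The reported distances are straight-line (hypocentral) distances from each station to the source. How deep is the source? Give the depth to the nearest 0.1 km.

z ≈ 19.3 km

Each station gives a sphere (x−x_i)² + (y−y_i)² + z² = d_i² (stations at z=0).
Subtracting the Station 1 sphere from Station 2 and Station 3: z² cancels, leaving linear equations in x and y:
-309.2 x − 416.2 y = -24564.20
3.4 x − 73.0 y = -5478.50
Solving: x ≈ -20.301, y ≈ 74.102 km (keep extra digits for the depth step; rounded: -20.3, 74.1).
Then from the Station 1 sphere: z² = 98.54² − (x − 73.7)² − (y − 96.5)² with x = -20.301, y = 74.102, so z ≈ 19.294 ≈ 19.3 km.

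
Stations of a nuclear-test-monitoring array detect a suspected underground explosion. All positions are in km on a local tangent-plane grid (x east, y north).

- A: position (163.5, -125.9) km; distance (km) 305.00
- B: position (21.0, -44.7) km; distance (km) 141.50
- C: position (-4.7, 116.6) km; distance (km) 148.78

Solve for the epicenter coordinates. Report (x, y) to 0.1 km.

Circle about each station: (x − 163.5)² + (y + 125.9)² = 305.00²; (x − 21.0)² + (y + 44.7)² = 141.50²; (x + 4.7)² + (y − 116.6)² = 148.78².
Subtracting the A equation from the B and C equations removes the quadratic terms:
-285.0 x + 162.4 y = 32858.78
-336.4 x + 485.0 y = 41924.10
Solving the 2×2 system: x ≈ -109.2, y ≈ 10.7 km.
Check against A (with the unrounded x, y): √((x − 163.5)²+(y + 125.9)²) = 305.00 ≈ 305.00 km. ✓

-109.2 km east, 10.7 km north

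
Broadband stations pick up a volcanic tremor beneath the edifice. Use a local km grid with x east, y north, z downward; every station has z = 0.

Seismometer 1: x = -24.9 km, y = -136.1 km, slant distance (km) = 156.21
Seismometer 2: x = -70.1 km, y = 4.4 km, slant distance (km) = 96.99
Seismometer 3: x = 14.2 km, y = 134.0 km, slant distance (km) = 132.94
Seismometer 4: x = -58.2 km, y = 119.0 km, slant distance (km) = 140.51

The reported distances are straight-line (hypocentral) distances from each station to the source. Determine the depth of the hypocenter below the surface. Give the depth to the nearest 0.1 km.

depth ≈ 42.9 km

Each station gives a sphere (x−x_i)² + (y−y_i)² + z² = d_i² (stations at z=0).
Subtracting the Seismometer 1 sphere from Seismometer 2 and Seismometer 3: z² cancels, leaving linear equations in x and y:
-90.4 x + 281.0 y = 784.65
78.2 x + 540.2 y = 5742.94
Solving: x ≈ 16.804, y ≈ 8.199 km (keep extra digits for the depth step; rounded: 16.8, 8.2).
Then from the Seismometer 1 sphere: z² = 156.21² − (x + 24.9)² − (y + 136.1)² with x = 16.804, y = 8.199, so z ≈ 42.897 ≈ 42.9 km.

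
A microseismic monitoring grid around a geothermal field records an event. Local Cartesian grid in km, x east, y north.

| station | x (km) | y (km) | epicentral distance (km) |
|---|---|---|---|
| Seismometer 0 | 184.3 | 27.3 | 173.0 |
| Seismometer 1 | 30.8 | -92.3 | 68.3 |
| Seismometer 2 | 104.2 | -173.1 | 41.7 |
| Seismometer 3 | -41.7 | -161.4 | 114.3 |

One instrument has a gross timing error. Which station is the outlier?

Solve using three stations at a time. Using Seismometer 1, Seismometer 2, Seismometer 3 (subtract circle equations pairwise → linear system) gives (x, y) ≈ (71.7, -147.0).
Distances from that point to each station vs reported:
  Seismometer 0: calculated 207.5 vs reported 173.0 → residual 34.5 km
  Seismometer 1: calculated 68.3 vs reported 68.3 → residual 0.0 km
  Seismometer 2: calculated 41.7 vs reported 41.7 → residual 0.0 km
  Seismometer 3: calculated 114.3 vs reported 114.3 → residual 0.0 km
Seismometer 1, Seismometer 2, Seismometer 3 are mutually consistent (residuals ≈ 0); Seismometer 0 is off by 34.5 km.

Seismometer 0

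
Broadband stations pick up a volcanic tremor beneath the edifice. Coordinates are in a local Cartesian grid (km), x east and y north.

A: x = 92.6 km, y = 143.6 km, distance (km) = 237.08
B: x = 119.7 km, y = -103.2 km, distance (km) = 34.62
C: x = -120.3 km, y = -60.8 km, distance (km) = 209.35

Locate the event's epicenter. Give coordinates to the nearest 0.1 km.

Circle about each station: (x − 92.6)² + (y − 143.6)² = 237.08²; (x − 119.7)² + (y + 103.2)² = 34.62²; (x + 120.3)² + (y + 60.8)² = 209.35².
Subtracting the A equation from the B and C equations removes the quadratic terms:
54.2 x − 493.6 y = 50790.99
-425.8 x − 408.8 y = 1352.51
Solving the 2×2 system: x ≈ 86.5, y ≈ -93.4 km.

x ≈ 86.5 km, y ≈ -93.4 km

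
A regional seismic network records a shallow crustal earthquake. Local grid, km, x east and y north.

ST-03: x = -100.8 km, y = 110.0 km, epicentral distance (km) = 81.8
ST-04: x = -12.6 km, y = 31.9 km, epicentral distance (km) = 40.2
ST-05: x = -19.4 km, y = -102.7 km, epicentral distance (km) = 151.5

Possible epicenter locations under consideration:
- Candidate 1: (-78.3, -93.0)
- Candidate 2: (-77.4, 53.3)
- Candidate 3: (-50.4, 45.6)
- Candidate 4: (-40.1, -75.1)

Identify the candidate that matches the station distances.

Candidate 3

For each candidate, compare |candidate − station| to the reported distance:
Candidate 1: residuals ST-03 122.4, ST-04 100.9, ST-05 91.8 → max 122.4 km
Candidate 2: residuals ST-03 20.5, ST-04 28.0, ST-05 14.9 → max 28.0 km
Candidate 3: residuals ST-03 0.0, ST-04 0.0, ST-05 0.0 → max 0.0 km
Candidate 4: residuals ST-03 113.0, ST-04 70.3, ST-05 117.0 → max 117.0 km
Only Candidate 3 has all residuals ≈ 0.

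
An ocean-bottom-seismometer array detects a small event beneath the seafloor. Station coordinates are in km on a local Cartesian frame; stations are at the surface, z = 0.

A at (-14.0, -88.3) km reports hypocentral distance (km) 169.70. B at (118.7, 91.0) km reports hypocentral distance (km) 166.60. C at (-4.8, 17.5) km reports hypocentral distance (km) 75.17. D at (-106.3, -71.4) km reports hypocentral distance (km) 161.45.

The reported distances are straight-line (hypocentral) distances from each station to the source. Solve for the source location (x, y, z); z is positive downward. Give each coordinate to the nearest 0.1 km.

x ≈ -46.2 km, y ≈ 77.2 km, depth ≈ 19.3 km

Each station gives a sphere (x−x_i)² + (y−y_i)² + z² = d_i² (stations at z=0).
Subtracting the A sphere from B and C: z² cancels, leaving linear equations in x and y:
265.4 x + 358.6 y = 15420.33
18.4 x + 211.6 y = 15483.96
Solving: x ≈ -46.198, y ≈ 77.193 km (keep extra digits for the depth step; rounded: -46.2, 77.2).
Then from the A sphere: z² = 169.70² − (x + 14.0)² − (y + 88.3)² with x = -46.198, y = 77.193, so z ≈ 19.325 ≈ 19.3 km.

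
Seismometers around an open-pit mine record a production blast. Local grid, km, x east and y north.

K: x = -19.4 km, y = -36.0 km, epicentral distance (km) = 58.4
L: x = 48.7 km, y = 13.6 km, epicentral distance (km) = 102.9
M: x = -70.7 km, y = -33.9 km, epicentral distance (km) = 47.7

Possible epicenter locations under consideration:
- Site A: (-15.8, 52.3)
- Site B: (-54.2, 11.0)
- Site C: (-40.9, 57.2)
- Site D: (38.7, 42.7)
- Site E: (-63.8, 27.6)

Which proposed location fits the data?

For each candidate, compare |candidate − station| to the reported distance:
Site A: residuals K 30.0, L 27.7, M 54.5 → max 54.5 km
Site B: residuals K 0.1, L 0.0, M 0.1 → max 0.1 km
Site C: residuals K 37.2, L 3.3, M 48.2 → max 48.2 km
Site D: residuals K 39.4, L 72.1, M 85.9 → max 85.9 km
Site E: residuals K 19.2, L 10.5, M 14.2 → max 19.2 km
Only Site B has all residuals ≈ 0.

Site B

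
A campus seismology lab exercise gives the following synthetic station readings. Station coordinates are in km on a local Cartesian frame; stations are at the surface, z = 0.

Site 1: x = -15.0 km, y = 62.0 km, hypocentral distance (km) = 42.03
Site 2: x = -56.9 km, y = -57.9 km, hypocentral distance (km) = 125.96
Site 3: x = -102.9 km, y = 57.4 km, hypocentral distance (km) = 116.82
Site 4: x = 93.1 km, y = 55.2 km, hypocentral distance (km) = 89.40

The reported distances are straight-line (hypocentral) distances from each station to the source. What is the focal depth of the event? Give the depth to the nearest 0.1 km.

Each station gives a sphere (x−x_i)² + (y−y_i)² + z² = d_i² (stations at z=0).
Subtracting the Site 1 sphere from Site 2 and Site 3: z² cancels, leaving linear equations in x and y:
-83.8 x − 239.8 y = -11578.38
-175.8 x − 9.2 y = -2066.22
Solving: x ≈ 9.398, y ≈ 44.999 km (keep extra digits for the depth step; rounded: 9.4, 45.0).
Then from the Site 1 sphere: z² = 42.03² − (x + 15.0)² − (y − 62.0)² with x = 9.398, y = 44.999, so z ≈ 29.702 ≈ 29.7 km.
Check against Site 4 (with the unrounded solution): distance 89.40 ≈ 89.40 km. ✓

depth ≈ 29.7 km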